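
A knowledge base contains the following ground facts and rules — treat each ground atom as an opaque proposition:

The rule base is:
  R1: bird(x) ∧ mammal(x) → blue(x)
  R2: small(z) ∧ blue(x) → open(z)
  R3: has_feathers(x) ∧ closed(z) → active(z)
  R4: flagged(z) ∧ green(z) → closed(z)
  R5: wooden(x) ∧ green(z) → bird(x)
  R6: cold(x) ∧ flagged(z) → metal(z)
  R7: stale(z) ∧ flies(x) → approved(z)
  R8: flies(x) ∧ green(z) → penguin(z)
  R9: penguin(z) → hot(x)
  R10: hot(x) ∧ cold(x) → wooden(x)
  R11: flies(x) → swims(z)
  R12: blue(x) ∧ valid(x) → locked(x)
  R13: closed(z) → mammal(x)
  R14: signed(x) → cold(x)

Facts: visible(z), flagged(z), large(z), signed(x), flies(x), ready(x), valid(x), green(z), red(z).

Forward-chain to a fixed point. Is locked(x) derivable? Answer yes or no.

yes

[1] R4 [flagged(z) ∧ green(z) → closed(z)]; R8 [flies(x) ∧ green(z) → penguin(z)]; R11 [flies(x) → swims(z)]; R14 [signed(x) → cold(x)]. ⇒ new: closed(z), penguin(z), swims(z), cold(x).
[2] R6 [cold(x) ∧ flagged(z) → metal(z)]; R9 [penguin(z) → hot(x)]; R13 [closed(z) → mammal(x)]. ⇒ new: metal(z), hot(x), mammal(x).
[3] R10 [hot(x) ∧ cold(x) → wooden(x)]. ⇒ new: wooden(x).
[4] R5 [wooden(x) ∧ green(z) → bird(x)]. ⇒ new: bird(x).
[5] R1 [bird(x) ∧ mammal(x) → blue(x)]. ⇒ new: blue(x).
[6] R12 [blue(x) ∧ valid(x) → locked(x)]. ⇒ new: locked(x).
locked(x) appears in round 6, so it is derivable.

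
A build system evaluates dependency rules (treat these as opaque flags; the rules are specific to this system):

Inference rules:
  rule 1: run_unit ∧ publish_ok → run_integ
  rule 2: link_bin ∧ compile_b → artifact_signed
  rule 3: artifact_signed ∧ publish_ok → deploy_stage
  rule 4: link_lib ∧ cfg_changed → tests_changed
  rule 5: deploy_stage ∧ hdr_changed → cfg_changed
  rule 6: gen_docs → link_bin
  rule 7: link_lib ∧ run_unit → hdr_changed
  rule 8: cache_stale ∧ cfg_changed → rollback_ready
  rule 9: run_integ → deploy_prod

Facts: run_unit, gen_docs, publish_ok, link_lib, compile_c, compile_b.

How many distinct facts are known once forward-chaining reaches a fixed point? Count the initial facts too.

Round 1 fires rule 1, rule 6, rule 7, giving run_integ, link_bin, hdr_changed.
Round 2 fires rule 2, rule 9, giving artifact_signed, deploy_prod.
Round 3 fires rule 3, giving deploy_stage.
Round 4 fires rule 5, giving cfg_changed.
Round 5 fires rule 4, giving tests_changed.
Closure: {artifact_signed, cfg_changed, compile_b, compile_c, deploy_prod, deploy_stage, gen_docs, hdr_changed, link_bin, link_lib, publish_ok, run_integ, run_unit, tests_changed} — 14 facts.

14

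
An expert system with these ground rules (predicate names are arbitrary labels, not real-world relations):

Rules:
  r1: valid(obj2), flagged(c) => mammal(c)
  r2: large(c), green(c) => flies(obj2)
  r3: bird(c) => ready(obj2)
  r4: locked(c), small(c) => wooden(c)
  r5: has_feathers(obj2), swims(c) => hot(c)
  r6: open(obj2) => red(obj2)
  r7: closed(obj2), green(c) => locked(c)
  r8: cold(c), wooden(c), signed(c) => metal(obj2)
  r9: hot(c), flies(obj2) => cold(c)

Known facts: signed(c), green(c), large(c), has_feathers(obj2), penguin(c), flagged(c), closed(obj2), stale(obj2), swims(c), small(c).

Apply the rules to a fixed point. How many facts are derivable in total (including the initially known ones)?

Round 1 fires r2, r5, r7, giving flies(obj2), hot(c), locked(c).
Round 2 fires r4, r9, giving wooden(c), cold(c).
Round 3 fires r8, giving metal(obj2).
Closure: {closed(obj2), cold(c), flagged(c), flies(obj2), green(c), has_feathers(obj2), hot(c), large(c), locked(c), metal(obj2), penguin(c), signed(c), small(c), stale(obj2), swims(c), wooden(c)} — 16 facts.

16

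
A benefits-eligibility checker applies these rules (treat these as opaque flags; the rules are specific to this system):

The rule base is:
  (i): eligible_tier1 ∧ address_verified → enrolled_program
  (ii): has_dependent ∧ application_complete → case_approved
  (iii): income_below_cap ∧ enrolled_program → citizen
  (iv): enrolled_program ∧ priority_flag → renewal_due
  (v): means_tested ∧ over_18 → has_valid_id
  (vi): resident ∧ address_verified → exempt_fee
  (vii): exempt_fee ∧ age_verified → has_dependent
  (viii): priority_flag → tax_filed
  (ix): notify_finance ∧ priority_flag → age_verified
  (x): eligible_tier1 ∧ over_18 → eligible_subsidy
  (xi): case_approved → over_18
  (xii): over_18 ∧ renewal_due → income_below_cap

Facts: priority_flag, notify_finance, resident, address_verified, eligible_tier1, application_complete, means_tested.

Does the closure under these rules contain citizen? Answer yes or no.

Round 1 fires (i), (vi), (viii), (ix), giving enrolled_program, exempt_fee, tax_filed, age_verified.
Round 2 fires (iv), (vii), giving renewal_due, has_dependent.
Round 3 fires (ii), giving case_approved.
Round 4 fires (xi), giving over_18.
Round 5 fires (v), (x), (xii), giving has_valid_id, eligible_subsidy, income_below_cap.
Round 6 fires (iii), giving citizen.
citizen appears in round 6, so it is derivable.

yes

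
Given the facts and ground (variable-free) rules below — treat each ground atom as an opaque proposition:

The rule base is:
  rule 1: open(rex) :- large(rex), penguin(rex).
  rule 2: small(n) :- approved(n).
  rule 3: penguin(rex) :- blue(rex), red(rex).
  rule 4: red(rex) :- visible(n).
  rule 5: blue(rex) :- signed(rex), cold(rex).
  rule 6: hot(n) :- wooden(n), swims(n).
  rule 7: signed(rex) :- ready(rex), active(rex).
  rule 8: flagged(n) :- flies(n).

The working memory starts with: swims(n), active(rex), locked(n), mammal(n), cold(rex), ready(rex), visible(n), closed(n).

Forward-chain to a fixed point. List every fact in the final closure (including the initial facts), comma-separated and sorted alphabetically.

active(rex), blue(rex), closed(n), cold(rex), locked(n), mammal(n), penguin(rex), ready(rex), red(rex), signed(rex), swims(n), visible(n)

Round 1 fires rule 4, rule 7, giving red(rex), signed(rex).
Round 2 fires rule 5, giving blue(rex).
Round 3 fires rule 3, giving penguin(rex).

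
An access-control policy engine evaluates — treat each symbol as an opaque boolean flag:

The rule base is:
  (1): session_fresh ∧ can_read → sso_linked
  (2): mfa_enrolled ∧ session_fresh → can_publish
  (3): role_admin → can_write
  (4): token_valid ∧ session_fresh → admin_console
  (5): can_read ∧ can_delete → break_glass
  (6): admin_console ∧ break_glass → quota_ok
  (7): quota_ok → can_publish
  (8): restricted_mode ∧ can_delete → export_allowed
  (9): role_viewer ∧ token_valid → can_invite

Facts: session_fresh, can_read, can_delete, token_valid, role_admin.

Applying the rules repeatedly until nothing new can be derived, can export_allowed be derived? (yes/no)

no

Round 1: (1) [session_fresh ∧ can_read → sso_linked]; (3) [role_admin → can_write]; (4) [token_valid ∧ session_fresh → admin_console]; (5) [can_read ∧ can_delete → break_glass]. Adds sso_linked, can_write, admin_console, break_glass.
Round 2: (6) [admin_console ∧ break_glass → quota_ok]. Adds quota_ok.
Round 3: (7) [quota_ok → can_publish]. Adds can_publish.
Fixed point reached. export_allowed is concluded only by (8); (8) needs restricted_mode (never derived).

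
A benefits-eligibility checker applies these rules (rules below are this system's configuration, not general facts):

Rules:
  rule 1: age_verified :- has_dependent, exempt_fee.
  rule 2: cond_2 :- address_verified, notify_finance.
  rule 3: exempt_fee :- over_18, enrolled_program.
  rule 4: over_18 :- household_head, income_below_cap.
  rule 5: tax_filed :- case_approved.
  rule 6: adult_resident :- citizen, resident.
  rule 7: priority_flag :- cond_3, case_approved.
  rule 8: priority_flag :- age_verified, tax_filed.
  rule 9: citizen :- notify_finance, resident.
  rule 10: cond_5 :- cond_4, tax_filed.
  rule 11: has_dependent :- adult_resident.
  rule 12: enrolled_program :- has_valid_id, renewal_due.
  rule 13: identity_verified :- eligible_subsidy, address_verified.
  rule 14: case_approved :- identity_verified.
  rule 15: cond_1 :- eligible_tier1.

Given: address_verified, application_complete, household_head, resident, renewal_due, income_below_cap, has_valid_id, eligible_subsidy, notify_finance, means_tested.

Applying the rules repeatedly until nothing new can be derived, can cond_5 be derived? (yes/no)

[1] rule 2 [cond_2 :- address_verified, notify_finance.]; rule 4 [over_18 :- household_head, income_below_cap.]; rule 9 [citizen :- notify_finance, resident.]; rule 12 [enrolled_program :- has_valid_id, renewal_due.]; rule 13 [identity_verified :- eligible_subsidy, address_verified.]. ⇒ new: cond_2, over_18, citizen, enrolled_program, identity_verified.
[2] rule 3 [exempt_fee :- over_18, enrolled_program.]; rule 6 [adult_resident :- citizen, resident.]; rule 14 [case_approved :- identity_verified.]. ⇒ new: exempt_fee, adult_resident, case_approved.
[3] rule 5 [tax_filed :- case_approved.]; rule 11 [has_dependent :- adult_resident.]. ⇒ new: tax_filed, has_dependent.
[4] rule 1 [age_verified :- has_dependent, exempt_fee.]. ⇒ new: age_verified.
[5] rule 8 [priority_flag :- age_verified, tax_filed.]. ⇒ new: priority_flag.
Fixed point reached. cond_5 is concluded only by rule 10; rule 10 needs cond_4 (never derived).

no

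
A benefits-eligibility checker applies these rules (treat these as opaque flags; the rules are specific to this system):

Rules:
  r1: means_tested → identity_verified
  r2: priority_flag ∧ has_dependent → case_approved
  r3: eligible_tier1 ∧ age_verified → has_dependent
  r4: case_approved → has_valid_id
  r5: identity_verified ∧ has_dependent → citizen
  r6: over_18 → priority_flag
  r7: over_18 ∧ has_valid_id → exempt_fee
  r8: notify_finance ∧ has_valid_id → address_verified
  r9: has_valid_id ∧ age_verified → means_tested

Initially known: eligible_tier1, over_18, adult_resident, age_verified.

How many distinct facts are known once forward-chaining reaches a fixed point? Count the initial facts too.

Round 1: r3 [eligible_tier1 ∧ age_verified → has_dependent]; r6 [over_18 → priority_flag]. Adds has_dependent, priority_flag.
Round 2: r2 [priority_flag ∧ has_dependent → case_approved]. Adds case_approved.
Round 3: r4 [case_approved → has_valid_id]. Adds has_valid_id.
Round 4: r7 [over_18 ∧ has_valid_id → exempt_fee]; r9 [has_valid_id ∧ age_verified → means_tested]. Adds exempt_fee, means_tested.
Round 5: r1 [means_tested → identity_verified]. Adds identity_verified.
Round 6: r5 [identity_verified ∧ has_dependent → citizen]. Adds citizen.
Closure: {adult_resident, age_verified, case_approved, citizen, eligible_tier1, exempt_fee, has_dependent, has_valid_id, identity_verified, means_tested, over_18, priority_flag} — 12 facts.

12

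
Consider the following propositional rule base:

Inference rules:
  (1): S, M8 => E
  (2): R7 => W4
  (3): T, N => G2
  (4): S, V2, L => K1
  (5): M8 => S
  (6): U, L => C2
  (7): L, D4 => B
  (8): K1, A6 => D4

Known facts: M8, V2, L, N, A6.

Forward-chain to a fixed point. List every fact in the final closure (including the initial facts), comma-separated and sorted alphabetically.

[1] (5) [M8 => S]. ⇒ new: S.
[2] (1) [S, M8 => E]; (4) [S, V2, L => K1]. ⇒ new: E, K1.
[3] (8) [K1, A6 => D4]. ⇒ new: D4.
[4] (7) [L, D4 => B]. ⇒ new: B.

A6, B, D4, E, K1, L, M8, N, S, V2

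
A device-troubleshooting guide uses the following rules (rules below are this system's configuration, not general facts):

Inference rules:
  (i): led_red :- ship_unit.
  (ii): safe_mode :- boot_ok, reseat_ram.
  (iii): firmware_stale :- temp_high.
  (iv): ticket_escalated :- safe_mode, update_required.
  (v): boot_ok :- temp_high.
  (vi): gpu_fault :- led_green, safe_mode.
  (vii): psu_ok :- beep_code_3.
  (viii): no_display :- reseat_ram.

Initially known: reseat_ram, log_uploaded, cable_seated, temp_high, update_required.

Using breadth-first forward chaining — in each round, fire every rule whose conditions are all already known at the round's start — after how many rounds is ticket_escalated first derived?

3

Round 1 fires (iii), (v), (viii), giving firmware_stale, boot_ok, no_display.
Round 2 fires (ii), giving safe_mode.
Round 3 fires (iv), giving ticket_escalated.
ticket_escalated first appears in round 3.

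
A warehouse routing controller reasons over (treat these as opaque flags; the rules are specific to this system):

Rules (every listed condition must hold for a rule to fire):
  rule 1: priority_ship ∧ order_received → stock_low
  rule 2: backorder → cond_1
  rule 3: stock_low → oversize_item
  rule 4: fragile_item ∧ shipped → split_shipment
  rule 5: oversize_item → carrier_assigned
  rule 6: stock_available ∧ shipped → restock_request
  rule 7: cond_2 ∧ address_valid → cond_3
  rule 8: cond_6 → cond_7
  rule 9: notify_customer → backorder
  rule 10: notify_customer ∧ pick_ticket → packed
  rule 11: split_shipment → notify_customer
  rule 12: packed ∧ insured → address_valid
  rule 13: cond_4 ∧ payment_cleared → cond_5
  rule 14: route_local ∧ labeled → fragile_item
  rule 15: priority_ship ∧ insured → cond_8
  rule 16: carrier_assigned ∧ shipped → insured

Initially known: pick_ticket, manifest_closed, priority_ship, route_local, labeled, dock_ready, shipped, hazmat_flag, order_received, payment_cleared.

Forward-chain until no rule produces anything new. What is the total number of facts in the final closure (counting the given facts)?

22

[1] rule 1 [priority_ship ∧ order_received → stock_low]; rule 14 [route_local ∧ labeled → fragile_item]. ⇒ new: stock_low, fragile_item.
[2] rule 3 [stock_low → oversize_item]; rule 4 [fragile_item ∧ shipped → split_shipment]. ⇒ new: oversize_item, split_shipment.
[3] rule 5 [oversize_item → carrier_assigned]; rule 11 [split_shipment → notify_customer]. ⇒ new: carrier_assigned, notify_customer.
[4] rule 9 [notify_customer → backorder]; rule 10 [notify_customer ∧ pick_ticket → packed]; rule 16 [carrier_assigned ∧ shipped → insured]. ⇒ new: backorder, packed, insured.
[5] rule 2 [backorder → cond_1]; rule 12 [packed ∧ insured → address_valid]; rule 15 [priority_ship ∧ insured → cond_8]. ⇒ new: cond_1, address_valid, cond_8.
Closure: {address_valid, backorder, carrier_assigned, cond_1, cond_8, dock_ready, fragile_item, hazmat_flag, insured, labeled, manifest_closed, notify_customer, order_received, oversize_item, packed, payment_cleared, pick_ticket, priority_ship, route_local, shipped, split_shipment, stock_low} — 22 facts.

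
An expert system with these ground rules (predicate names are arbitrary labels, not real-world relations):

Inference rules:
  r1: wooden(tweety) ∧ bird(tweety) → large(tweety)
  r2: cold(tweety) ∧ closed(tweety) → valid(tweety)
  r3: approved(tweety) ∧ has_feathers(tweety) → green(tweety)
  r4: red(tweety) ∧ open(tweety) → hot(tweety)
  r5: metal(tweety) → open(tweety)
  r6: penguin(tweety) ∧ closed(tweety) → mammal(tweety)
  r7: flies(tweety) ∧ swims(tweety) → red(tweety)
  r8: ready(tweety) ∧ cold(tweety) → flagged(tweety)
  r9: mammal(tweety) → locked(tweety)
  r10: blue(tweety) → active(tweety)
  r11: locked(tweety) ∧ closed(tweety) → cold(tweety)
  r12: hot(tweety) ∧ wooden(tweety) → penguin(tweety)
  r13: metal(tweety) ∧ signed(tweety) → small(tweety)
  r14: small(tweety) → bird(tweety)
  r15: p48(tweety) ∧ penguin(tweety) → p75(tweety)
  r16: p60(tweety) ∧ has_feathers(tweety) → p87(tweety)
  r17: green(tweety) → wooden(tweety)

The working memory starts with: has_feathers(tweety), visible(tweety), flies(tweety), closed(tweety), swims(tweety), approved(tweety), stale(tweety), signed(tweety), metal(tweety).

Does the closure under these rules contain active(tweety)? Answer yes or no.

no

Round 1 — r3, r5, r7, r13, derive green(tweety), open(tweety), red(tweety), small(tweety).
Round 2 — r4, r14, r17, derive hot(tweety), bird(tweety), wooden(tweety).
Round 3 — r1, r12, derive large(tweety), penguin(tweety).
Round 4 — r6, derive mammal(tweety).
Round 5 — r9, derive locked(tweety).
Round 6 — r11, derive cold(tweety).
Round 7 — r2, derive valid(tweety).
Fixed point reached. active(tweety) is concluded only by r10; r10 needs blue(tweety) (never derived).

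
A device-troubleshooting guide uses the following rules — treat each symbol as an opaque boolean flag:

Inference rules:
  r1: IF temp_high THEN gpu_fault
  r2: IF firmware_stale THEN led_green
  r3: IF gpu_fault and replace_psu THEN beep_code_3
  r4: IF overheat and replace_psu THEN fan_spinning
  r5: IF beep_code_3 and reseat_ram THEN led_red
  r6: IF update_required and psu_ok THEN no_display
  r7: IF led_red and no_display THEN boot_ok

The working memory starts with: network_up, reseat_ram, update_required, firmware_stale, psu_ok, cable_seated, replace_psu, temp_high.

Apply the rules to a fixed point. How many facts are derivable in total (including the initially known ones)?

14

Round 1: r1 [IF temp_high THEN gpu_fault]; r2 [IF firmware_stale THEN led_green]; r6 [IF update_required and psu_ok THEN no_display]. Adds gpu_fault, led_green, no_display.
Round 2: r3 [IF gpu_fault and replace_psu THEN beep_code_3]. Adds beep_code_3.
Round 3: r5 [IF beep_code_3 and reseat_ram THEN led_red]. Adds led_red.
Round 4: r7 [IF led_red and no_display THEN boot_ok]. Adds boot_ok.
Closure: {beep_code_3, boot_ok, cable_seated, firmware_stale, gpu_fault, led_green, led_red, network_up, no_display, psu_ok, replace_psu, reseat_ram, temp_high, update_required} — 14 facts.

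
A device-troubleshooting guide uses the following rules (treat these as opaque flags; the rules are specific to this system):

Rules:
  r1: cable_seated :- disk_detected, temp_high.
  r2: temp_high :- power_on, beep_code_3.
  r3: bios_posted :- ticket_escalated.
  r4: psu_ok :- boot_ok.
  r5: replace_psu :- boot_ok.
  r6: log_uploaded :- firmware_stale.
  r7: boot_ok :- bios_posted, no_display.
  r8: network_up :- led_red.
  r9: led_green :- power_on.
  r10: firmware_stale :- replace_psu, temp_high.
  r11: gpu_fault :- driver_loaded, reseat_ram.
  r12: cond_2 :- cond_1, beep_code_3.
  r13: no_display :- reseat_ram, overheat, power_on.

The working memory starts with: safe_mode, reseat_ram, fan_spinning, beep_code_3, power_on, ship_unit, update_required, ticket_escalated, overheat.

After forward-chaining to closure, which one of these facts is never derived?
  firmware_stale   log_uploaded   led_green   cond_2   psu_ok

Round 1 fires r2, r3, r9, r13, giving temp_high, bios_posted, led_green, no_display.
Round 2 fires r7, giving boot_ok.
Round 3 fires r4, r5, giving psu_ok, replace_psu.
Round 4 fires r10, giving firmware_stale.
Round 5 fires r6, giving log_uploaded.
Derived: led_green (round 1), firmware_stale (round 4), log_uploaded (round 5), psu_ok (round 3). cond_2 never appears in any round.

cond_2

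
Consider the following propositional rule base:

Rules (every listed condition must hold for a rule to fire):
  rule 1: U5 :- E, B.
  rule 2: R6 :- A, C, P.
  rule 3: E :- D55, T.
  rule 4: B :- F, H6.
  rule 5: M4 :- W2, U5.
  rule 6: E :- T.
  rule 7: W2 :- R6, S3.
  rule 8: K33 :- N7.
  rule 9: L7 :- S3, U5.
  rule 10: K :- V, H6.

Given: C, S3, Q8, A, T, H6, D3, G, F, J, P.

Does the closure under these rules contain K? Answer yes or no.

no

[1] rule 2 [R6 :- A, C, P.]; rule 4 [B :- F, H6.]; rule 6 [E :- T.]. ⇒ new: R6, B, E.
[2] rule 1 [U5 :- E, B.]; rule 7 [W2 :- R6, S3.]. ⇒ new: U5, W2.
[3] rule 5 [M4 :- W2, U5.]; rule 9 [L7 :- S3, U5.]. ⇒ new: M4, L7.
Fixed point reached. K is concluded only by rule 10; rule 10 needs V (never derived).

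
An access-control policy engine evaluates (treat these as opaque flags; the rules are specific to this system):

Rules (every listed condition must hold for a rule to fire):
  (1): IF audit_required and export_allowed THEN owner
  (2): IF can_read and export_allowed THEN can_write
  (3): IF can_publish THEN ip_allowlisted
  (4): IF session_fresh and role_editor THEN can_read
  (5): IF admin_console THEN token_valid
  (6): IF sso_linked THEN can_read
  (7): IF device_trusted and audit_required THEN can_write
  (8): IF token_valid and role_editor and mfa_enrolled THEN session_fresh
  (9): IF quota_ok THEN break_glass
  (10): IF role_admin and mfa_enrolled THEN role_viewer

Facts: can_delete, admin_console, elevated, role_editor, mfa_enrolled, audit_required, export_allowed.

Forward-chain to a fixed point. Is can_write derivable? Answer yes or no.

[1] (1) [IF audit_required and export_allowed THEN owner]; (5) [IF admin_console THEN token_valid]. ⇒ new: owner, token_valid.
[2] (8) [IF token_valid and role_editor and mfa_enrolled THEN session_fresh]. ⇒ new: session_fresh.
[3] (4) [IF session_fresh and role_editor THEN can_read]. ⇒ new: can_read.
[4] (2) [IF can_read and export_allowed THEN can_write]. ⇒ new: can_write.
can_write appears in round 4, so it is derivable.

yes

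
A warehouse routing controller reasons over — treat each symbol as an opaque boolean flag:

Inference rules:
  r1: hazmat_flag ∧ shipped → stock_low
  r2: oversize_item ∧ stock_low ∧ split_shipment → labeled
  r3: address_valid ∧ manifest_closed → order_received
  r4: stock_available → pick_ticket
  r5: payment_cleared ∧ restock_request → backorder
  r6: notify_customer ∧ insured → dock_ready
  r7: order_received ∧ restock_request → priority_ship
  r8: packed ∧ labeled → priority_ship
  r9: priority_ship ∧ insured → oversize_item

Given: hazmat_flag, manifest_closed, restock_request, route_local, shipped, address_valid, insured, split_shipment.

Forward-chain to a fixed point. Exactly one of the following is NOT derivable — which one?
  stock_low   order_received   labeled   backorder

Round 1 fires r1, r3, giving stock_low, order_received.
Round 2 fires r7, giving priority_ship.
Round 3 fires r9, giving oversize_item.
Round 4 fires r2, giving labeled.
Derived: order_received (round 1), labeled (round 4), stock_low (round 1). backorder never appears in any round.

backorder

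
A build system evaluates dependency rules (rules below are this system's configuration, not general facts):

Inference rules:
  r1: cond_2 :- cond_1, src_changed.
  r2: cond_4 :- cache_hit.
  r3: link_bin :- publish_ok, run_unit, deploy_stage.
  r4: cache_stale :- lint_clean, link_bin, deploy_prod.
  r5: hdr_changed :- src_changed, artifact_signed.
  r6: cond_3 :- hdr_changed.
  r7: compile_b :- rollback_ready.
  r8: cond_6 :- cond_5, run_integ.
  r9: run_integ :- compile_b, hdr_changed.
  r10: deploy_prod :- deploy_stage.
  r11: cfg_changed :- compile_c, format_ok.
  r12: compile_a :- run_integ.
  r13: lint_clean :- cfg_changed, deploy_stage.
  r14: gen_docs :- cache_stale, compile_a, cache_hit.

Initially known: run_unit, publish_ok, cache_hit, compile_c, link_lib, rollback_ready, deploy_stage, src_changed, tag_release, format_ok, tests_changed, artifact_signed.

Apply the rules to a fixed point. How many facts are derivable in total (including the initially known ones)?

Round 1: r2 [cond_4 :- cache_hit.]; r3 [link_bin :- publish_ok, run_unit, deploy_stage.]; r5 [hdr_changed :- src_changed, artifact_signed.]; r7 [compile_b :- rollback_ready.]; r10 [deploy_prod :- deploy_stage.]; r11 [cfg_changed :- compile_c, format_ok.]. New: cond_4, link_bin, hdr_changed, compile_b, deploy_prod, cfg_changed.
Round 2: r6 [cond_3 :- hdr_changed.]; r9 [run_integ :- compile_b, hdr_changed.]; r13 [lint_clean :- cfg_changed, deploy_stage.]. New: cond_3, run_integ, lint_clean.
Round 3: r4 [cache_stale :- lint_clean, link_bin, deploy_prod.]; r12 [compile_a :- run_integ.]. New: cache_stale, compile_a.
Round 4: r14 [gen_docs :- cache_stale, compile_a, cache_hit.]. New: gen_docs.
Closure: {artifact_signed, cache_hit, cache_stale, cfg_changed, compile_a, compile_b, compile_c, cond_3, cond_4, deploy_prod, deploy_stage, format_ok, gen_docs, hdr_changed, link_bin, link_lib, lint_clean, publish_ok, rollback_ready, run_integ, run_unit, src_changed, tag_release, tests_changed} — 24 facts.

24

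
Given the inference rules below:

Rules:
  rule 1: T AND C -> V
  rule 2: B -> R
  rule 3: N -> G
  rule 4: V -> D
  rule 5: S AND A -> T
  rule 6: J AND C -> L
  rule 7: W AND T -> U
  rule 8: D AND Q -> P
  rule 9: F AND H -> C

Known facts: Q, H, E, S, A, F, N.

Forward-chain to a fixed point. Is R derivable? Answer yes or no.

Round 1 — rule 3, rule 5, rule 9, derive G, T, C.
Round 2 — rule 1, derive V.
Round 3 — rule 4, derive D.
Round 4 — rule 8, derive P.
Fixed point reached. R is concluded only by rule 2; rule 2 needs B (never derived).

no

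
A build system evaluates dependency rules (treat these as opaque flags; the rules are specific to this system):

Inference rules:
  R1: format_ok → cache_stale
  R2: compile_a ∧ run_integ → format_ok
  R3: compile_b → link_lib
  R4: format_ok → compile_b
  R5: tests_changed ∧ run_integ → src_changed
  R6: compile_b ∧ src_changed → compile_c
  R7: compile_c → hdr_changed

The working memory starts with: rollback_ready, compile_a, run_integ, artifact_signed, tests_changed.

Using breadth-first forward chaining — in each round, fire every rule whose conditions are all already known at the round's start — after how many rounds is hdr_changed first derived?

[1] R2 [compile_a ∧ run_integ → format_ok]; R5 [tests_changed ∧ run_integ → src_changed]. ⇒ new: format_ok, src_changed.
[2] R1 [format_ok → cache_stale]; R4 [format_ok → compile_b]. ⇒ new: cache_stale, compile_b.
[3] R3 [compile_b → link_lib]; R6 [compile_b ∧ src_changed → compile_c]. ⇒ new: link_lib, compile_c.
[4] R7 [compile_c → hdr_changed]. ⇒ new: hdr_changed.
hdr_changed first appears in round 4.

4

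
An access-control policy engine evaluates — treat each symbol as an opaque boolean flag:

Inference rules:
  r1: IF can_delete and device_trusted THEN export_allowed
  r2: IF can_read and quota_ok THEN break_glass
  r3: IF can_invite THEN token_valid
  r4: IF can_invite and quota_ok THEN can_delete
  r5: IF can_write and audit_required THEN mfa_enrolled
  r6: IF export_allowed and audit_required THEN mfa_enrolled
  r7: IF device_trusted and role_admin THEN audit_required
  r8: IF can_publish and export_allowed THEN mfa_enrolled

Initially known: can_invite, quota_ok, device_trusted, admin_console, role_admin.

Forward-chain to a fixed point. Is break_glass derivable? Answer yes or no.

no

[1] r3 [IF can_invite THEN token_valid]; r4 [IF can_invite and quota_ok THEN can_delete]; r7 [IF device_trusted and role_admin THEN audit_required]. ⇒ new: token_valid, can_delete, audit_required.
[2] r1 [IF can_delete and device_trusted THEN export_allowed]. ⇒ new: export_allowed.
[3] r6 [IF export_allowed and audit_required THEN mfa_enrolled]. ⇒ new: mfa_enrolled.
Fixed point reached. break_glass is concluded only by r2; r2 needs can_read (never derived).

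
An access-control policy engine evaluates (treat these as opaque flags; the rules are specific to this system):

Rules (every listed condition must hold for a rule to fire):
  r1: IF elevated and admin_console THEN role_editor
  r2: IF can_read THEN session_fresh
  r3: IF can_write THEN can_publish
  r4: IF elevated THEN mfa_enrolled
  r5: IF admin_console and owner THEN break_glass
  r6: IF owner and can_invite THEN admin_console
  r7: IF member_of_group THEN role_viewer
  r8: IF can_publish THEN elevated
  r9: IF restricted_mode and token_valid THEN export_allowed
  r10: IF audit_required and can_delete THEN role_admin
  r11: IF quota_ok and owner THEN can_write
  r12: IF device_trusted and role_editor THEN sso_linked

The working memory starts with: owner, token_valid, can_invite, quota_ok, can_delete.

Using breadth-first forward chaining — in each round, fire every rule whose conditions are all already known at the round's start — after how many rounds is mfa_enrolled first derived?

4

Round 1 — r6, r11, derive admin_console, can_write.
Round 2 — r3, r5, derive can_publish, break_glass.
Round 3 — r8, derive elevated.
Round 4 — r1, r4, derive role_editor, mfa_enrolled.
mfa_enrolled first appears in round 4.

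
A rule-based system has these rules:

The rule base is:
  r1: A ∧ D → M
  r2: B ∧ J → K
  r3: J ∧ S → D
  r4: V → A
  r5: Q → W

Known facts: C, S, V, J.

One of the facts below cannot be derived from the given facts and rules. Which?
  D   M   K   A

K

Round 1 fires r3, r4, giving D, A.
Round 2 fires r1, giving M.
Derived: A (round 1), D (round 1), M (round 2). K never appears in any round.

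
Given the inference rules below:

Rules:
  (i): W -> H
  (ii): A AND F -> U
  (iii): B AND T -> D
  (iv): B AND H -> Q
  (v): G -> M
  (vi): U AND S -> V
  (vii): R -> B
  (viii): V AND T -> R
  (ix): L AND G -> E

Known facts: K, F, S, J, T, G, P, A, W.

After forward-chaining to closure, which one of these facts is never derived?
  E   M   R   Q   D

E

[1] (i) [W -> H]; (ii) [A AND F -> U]; (v) [G -> M]. ⇒ new: H, U, M.
[2] (vi) [U AND S -> V]. ⇒ new: V.
[3] (viii) [V AND T -> R]. ⇒ new: R.
[4] (vii) [R -> B]. ⇒ new: B.
[5] (iii) [B AND T -> D]; (iv) [B AND H -> Q]. ⇒ new: D, Q.
Derived: R (round 3), M (round 1), D (round 5), Q (round 5). E never appears in any round.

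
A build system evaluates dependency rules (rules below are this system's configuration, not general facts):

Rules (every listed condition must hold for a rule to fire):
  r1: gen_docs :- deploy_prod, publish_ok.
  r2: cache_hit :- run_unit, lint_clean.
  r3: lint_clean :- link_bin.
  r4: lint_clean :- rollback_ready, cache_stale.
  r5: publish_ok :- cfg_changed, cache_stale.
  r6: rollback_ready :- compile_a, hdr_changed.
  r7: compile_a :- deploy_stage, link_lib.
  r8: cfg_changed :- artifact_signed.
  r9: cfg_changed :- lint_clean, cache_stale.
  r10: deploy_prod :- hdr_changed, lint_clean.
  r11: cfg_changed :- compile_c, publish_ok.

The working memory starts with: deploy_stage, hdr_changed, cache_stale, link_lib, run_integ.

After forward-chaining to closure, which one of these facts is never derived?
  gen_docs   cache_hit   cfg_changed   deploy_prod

cache_hit

[1] r7 [compile_a :- deploy_stage, link_lib.]. ⇒ new: compile_a.
[2] r6 [rollback_ready :- compile_a, hdr_changed.]. ⇒ new: rollback_ready.
[3] r4 [lint_clean :- rollback_ready, cache_stale.]. ⇒ new: lint_clean.
[4] r9 [cfg_changed :- lint_clean, cache_stale.]; r10 [deploy_prod :- hdr_changed, lint_clean.]. ⇒ new: cfg_changed, deploy_prod.
[5] r5 [publish_ok :- cfg_changed, cache_stale.]. ⇒ new: publish_ok.
[6] r1 [gen_docs :- deploy_prod, publish_ok.]. ⇒ new: gen_docs.
Derived: gen_docs (round 6), cfg_changed (round 4), deploy_prod (round 4). cache_hit never appears in any round.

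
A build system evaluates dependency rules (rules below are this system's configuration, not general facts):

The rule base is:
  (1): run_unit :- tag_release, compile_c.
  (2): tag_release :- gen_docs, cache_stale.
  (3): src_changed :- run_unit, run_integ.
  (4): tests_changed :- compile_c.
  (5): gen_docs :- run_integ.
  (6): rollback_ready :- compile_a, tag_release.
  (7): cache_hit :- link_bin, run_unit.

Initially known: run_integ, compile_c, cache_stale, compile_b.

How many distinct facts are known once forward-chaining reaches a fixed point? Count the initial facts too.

[1] (4) [tests_changed :- compile_c.]; (5) [gen_docs :- run_integ.]. ⇒ new: tests_changed, gen_docs.
[2] (2) [tag_release :- gen_docs, cache_stale.]. ⇒ new: tag_release.
[3] (1) [run_unit :- tag_release, compile_c.]. ⇒ new: run_unit.
[4] (3) [src_changed :- run_unit, run_integ.]. ⇒ new: src_changed.
Closure: {cache_stale, compile_b, compile_c, gen_docs, run_integ, run_unit, src_changed, tag_release, tests_changed} — 9 facts.

9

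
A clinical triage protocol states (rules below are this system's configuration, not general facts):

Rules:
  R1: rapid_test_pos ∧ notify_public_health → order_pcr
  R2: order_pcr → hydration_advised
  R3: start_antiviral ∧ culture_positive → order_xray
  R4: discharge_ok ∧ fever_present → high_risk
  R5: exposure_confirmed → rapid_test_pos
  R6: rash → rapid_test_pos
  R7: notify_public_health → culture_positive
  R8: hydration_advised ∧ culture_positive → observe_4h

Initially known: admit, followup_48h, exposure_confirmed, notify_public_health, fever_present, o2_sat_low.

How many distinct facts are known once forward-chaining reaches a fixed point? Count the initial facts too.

Round 1 — R5, R7, derive rapid_test_pos, culture_positive.
Round 2 — R1, derive order_pcr.
Round 3 — R2, derive hydration_advised.
Round 4 — R8, derive observe_4h.
Closure: {admit, culture_positive, exposure_confirmed, fever_present, followup_48h, hydration_advised, notify_public_health, o2_sat_low, observe_4h, order_pcr, rapid_test_pos} — 11 facts.

11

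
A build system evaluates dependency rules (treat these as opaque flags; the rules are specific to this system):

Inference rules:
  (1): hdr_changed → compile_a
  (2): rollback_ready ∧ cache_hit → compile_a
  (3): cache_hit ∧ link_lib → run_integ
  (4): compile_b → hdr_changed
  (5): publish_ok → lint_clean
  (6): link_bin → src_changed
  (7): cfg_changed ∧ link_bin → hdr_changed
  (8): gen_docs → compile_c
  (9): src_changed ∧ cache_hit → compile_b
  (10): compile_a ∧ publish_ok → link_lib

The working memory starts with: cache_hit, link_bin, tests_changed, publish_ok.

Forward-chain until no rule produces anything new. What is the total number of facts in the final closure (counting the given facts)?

[1] (5) [publish_ok → lint_clean]; (6) [link_bin → src_changed]. ⇒ new: lint_clean, src_changed.
[2] (9) [src_changed ∧ cache_hit → compile_b]. ⇒ new: compile_b.
[3] (4) [compile_b → hdr_changed]. ⇒ new: hdr_changed.
[4] (1) [hdr_changed → compile_a]. ⇒ new: compile_a.
[5] (10) [compile_a ∧ publish_ok → link_lib]. ⇒ new: link_lib.
[6] (3) [cache_hit ∧ link_lib → run_integ]. ⇒ new: run_integ.
Closure: {cache_hit, compile_a, compile_b, hdr_changed, link_bin, link_lib, lint_clean, publish_ok, run_integ, src_changed, tests_changed} — 11 facts.

11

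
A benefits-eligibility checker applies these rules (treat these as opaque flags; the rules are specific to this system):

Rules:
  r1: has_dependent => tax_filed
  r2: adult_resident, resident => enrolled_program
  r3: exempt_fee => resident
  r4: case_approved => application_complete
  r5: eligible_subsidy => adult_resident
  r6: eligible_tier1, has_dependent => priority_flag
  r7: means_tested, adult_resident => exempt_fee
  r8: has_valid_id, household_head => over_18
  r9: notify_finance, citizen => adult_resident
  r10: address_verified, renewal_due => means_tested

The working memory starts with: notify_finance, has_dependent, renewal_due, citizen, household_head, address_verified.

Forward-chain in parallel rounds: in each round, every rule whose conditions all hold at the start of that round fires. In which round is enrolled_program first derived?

Round 1 — r1, r9, r10, derive tax_filed, adult_resident, means_tested.
Round 2 — r7, derive exempt_fee.
Round 3 — r3, derive resident.
Round 4 — r2, derive enrolled_program.
enrolled_program first appears in round 4.

4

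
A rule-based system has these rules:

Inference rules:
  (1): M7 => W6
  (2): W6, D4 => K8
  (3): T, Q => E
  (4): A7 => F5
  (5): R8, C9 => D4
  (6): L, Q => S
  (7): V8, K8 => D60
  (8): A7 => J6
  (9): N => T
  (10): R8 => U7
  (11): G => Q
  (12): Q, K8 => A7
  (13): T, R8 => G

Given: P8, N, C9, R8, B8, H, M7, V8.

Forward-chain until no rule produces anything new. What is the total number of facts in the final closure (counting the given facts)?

Round 1 fires (1), (5), (9), (10), giving W6, D4, T, U7.
Round 2 fires (2), (13), giving K8, G.
Round 3 fires (7), (11), giving D60, Q.
Round 4 fires (3), (12), giving E, A7.
Round 5 fires (4), (8), giving F5, J6.
Closure: {A7, B8, C9, D4, D60, E, F5, G, H, J6, K8, M7, N, P8, Q, R8, T, U7, V8, W6} — 20 facts.

20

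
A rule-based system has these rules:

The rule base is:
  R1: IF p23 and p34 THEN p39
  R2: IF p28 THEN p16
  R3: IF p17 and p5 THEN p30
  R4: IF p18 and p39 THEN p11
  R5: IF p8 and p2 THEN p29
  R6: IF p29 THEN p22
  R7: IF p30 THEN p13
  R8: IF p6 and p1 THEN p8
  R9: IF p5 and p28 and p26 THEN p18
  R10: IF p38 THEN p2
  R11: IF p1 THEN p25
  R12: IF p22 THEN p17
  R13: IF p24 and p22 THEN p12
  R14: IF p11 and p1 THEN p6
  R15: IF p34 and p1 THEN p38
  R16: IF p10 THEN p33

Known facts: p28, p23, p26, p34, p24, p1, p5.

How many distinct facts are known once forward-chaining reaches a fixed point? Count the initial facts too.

22

Round 1: R1 [IF p23 and p34 THEN p39]; R2 [IF p28 THEN p16]; R9 [IF p5 and p28 and p26 THEN p18]; R11 [IF p1 THEN p25]; R15 [IF p34 and p1 THEN p38]. New: p39, p16, p18, p25, p38.
Round 2: R4 [IF p18 and p39 THEN p11]; R10 [IF p38 THEN p2]. New: p11, p2.
Round 3: R14 [IF p11 and p1 THEN p6]. New: p6.
Round 4: R8 [IF p6 and p1 THEN p8]. New: p8.
Round 5: R5 [IF p8 and p2 THEN p29]. New: p29.
Round 6: R6 [IF p29 THEN p22]. New: p22.
Round 7: R12 [IF p22 THEN p17]; R13 [IF p24 and p22 THEN p12]. New: p17, p12.
Round 8: R3 [IF p17 and p5 THEN p30]. New: p30.
Round 9: R7 [IF p30 THEN p13]. New: p13.
Closure: {p1, p11, p12, p13, p16, p17, p18, p2, p22, p23, p24, p25, p26, p28, p29, p30, p34, p38, p39, p5, p6, p8} — 22 facts.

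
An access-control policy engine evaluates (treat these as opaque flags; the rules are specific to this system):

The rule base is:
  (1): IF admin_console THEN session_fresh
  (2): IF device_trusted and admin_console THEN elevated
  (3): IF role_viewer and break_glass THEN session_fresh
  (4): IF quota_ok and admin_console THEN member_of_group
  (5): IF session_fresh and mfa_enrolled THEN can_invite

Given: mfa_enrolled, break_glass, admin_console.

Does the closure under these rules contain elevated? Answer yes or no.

Round 1: (1) [IF admin_console THEN session_fresh]. Adds session_fresh.
Round 2: (5) [IF session_fresh and mfa_enrolled THEN can_invite]. Adds can_invite.
Fixed point reached. elevated is concluded only by (2); (2) needs device_trusted (never derived).

no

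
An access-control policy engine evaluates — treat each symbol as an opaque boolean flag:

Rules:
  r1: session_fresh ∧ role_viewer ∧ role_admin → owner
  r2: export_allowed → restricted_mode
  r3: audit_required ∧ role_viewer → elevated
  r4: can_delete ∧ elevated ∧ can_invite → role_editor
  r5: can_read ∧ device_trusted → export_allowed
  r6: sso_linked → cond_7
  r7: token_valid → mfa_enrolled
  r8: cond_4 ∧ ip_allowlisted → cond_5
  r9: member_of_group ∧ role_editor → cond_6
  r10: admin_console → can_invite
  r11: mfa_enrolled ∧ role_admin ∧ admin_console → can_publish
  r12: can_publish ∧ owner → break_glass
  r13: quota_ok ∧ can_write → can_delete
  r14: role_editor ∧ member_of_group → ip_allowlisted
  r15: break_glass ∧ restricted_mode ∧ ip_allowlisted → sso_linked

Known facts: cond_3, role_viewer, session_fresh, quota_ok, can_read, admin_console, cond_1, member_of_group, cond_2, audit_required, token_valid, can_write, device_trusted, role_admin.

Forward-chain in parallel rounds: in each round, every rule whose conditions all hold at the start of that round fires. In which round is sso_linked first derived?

Round 1: r1 [session_fresh ∧ role_viewer ∧ role_admin → owner]; r3 [audit_required ∧ role_viewer → elevated]; r5 [can_read ∧ device_trusted → export_allowed]; r7 [token_valid → mfa_enrolled]; r10 [admin_console → can_invite]; r13 [quota_ok ∧ can_write → can_delete]. Adds owner, elevated, export_allowed, mfa_enrolled, can_invite, can_delete.
Round 2: r2 [export_allowed → restricted_mode]; r4 [can_delete ∧ elevated ∧ can_invite → role_editor]; r11 [mfa_enrolled ∧ role_admin ∧ admin_console → can_publish]. Adds restricted_mode, role_editor, can_publish.
Round 3: r9 [member_of_group ∧ role_editor → cond_6]; r12 [can_publish ∧ owner → break_glass]; r14 [role_editor ∧ member_of_group → ip_allowlisted]. Adds cond_6, break_glass, ip_allowlisted.
Round 4: r15 [break_glass ∧ restricted_mode ∧ ip_allowlisted → sso_linked]. Adds sso_linked.
sso_linked first appears in round 4.

4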